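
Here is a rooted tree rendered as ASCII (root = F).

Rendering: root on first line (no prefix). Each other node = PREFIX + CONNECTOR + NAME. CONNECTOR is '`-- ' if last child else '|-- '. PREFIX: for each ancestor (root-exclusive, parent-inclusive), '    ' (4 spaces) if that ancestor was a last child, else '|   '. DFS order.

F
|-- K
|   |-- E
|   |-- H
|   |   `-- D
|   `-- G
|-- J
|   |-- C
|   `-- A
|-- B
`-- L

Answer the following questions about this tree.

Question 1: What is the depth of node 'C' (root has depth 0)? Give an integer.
Answer: 2

Derivation:
Path from root to C: F -> J -> C
Depth = number of edges = 2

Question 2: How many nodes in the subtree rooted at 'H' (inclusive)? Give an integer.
Answer: 2

Derivation:
Subtree rooted at H contains: D, H
Count = 2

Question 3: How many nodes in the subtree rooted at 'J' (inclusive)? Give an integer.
Answer: 3

Derivation:
Subtree rooted at J contains: A, C, J
Count = 3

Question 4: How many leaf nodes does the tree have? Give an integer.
Leaves (nodes with no children): A, B, C, D, E, G, L

Answer: 7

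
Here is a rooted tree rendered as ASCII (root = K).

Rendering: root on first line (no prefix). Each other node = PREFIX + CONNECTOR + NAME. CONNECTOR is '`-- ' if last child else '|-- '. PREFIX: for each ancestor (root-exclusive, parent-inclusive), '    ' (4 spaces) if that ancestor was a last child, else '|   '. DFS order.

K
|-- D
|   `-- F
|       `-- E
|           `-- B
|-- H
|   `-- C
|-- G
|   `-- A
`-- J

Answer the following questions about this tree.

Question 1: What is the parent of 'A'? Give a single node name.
Scan adjacency: A appears as child of G

Answer: G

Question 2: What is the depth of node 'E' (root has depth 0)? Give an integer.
Path from root to E: K -> D -> F -> E
Depth = number of edges = 3

Answer: 3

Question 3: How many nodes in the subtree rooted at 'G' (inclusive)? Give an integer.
Subtree rooted at G contains: A, G
Count = 2

Answer: 2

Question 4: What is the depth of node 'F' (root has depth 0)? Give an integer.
Answer: 2

Derivation:
Path from root to F: K -> D -> F
Depth = number of edges = 2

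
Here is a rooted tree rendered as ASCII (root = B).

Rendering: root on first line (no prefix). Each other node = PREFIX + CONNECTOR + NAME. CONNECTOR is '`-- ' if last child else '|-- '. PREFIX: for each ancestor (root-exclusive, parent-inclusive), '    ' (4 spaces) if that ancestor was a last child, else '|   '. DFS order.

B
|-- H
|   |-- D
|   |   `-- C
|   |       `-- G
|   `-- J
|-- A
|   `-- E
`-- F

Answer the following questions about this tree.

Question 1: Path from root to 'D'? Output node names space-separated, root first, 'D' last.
Answer: B H D

Derivation:
Walk down from root: B -> H -> D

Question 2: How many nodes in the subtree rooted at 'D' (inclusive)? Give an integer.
Subtree rooted at D contains: C, D, G
Count = 3

Answer: 3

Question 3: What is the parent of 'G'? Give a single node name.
Answer: C

Derivation:
Scan adjacency: G appears as child of C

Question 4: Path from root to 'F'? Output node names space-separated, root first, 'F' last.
Walk down from root: B -> F

Answer: B F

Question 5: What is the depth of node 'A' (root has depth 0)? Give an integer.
Path from root to A: B -> A
Depth = number of edges = 1

Answer: 1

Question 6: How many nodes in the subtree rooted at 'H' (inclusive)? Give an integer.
Answer: 5

Derivation:
Subtree rooted at H contains: C, D, G, H, J
Count = 5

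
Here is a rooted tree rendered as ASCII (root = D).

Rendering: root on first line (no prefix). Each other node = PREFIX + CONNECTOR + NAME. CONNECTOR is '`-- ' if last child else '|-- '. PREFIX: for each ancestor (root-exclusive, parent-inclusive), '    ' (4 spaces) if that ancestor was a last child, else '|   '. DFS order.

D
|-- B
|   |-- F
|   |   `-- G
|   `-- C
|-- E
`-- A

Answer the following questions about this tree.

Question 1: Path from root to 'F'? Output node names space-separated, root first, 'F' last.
Answer: D B F

Derivation:
Walk down from root: D -> B -> F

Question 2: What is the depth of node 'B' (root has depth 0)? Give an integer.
Path from root to B: D -> B
Depth = number of edges = 1

Answer: 1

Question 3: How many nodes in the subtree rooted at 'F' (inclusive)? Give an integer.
Answer: 2

Derivation:
Subtree rooted at F contains: F, G
Count = 2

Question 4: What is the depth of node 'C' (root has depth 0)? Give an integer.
Path from root to C: D -> B -> C
Depth = number of edges = 2

Answer: 2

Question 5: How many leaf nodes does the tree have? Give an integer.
Answer: 4

Derivation:
Leaves (nodes with no children): A, C, E, G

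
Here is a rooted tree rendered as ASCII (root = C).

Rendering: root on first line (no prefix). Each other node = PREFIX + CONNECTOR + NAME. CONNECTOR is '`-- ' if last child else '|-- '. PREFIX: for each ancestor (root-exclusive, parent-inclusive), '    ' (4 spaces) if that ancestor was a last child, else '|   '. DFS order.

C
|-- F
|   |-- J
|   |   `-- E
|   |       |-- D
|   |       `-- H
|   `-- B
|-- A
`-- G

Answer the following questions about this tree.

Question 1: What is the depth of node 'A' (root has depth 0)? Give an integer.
Answer: 1

Derivation:
Path from root to A: C -> A
Depth = number of edges = 1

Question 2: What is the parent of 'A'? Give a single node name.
Answer: C

Derivation:
Scan adjacency: A appears as child of C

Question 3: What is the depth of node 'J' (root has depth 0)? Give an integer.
Path from root to J: C -> F -> J
Depth = number of edges = 2

Answer: 2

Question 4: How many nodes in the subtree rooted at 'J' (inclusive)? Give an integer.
Subtree rooted at J contains: D, E, H, J
Count = 4

Answer: 4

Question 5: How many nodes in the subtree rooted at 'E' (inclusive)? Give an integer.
Subtree rooted at E contains: D, E, H
Count = 3

Answer: 3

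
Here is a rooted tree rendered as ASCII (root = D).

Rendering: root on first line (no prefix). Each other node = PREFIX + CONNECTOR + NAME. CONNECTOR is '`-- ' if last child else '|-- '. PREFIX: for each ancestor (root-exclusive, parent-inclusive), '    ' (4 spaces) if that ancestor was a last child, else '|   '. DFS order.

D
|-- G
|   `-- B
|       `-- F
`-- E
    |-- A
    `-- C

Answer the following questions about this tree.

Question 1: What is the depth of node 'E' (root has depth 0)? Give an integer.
Path from root to E: D -> E
Depth = number of edges = 1

Answer: 1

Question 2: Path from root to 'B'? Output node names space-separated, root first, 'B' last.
Answer: D G B

Derivation:
Walk down from root: D -> G -> B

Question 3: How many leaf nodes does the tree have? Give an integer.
Leaves (nodes with no children): A, C, F

Answer: 3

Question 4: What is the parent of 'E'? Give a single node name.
Scan adjacency: E appears as child of D

Answer: D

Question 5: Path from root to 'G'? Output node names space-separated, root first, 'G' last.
Walk down from root: D -> G

Answer: D G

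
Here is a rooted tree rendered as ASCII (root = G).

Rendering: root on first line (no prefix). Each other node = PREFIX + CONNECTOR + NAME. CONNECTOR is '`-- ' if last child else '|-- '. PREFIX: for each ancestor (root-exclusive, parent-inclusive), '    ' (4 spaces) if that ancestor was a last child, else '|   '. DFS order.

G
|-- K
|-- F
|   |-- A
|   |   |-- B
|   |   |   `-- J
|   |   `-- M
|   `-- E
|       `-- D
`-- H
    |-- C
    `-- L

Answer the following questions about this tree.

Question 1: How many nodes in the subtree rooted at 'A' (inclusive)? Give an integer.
Subtree rooted at A contains: A, B, J, M
Count = 4

Answer: 4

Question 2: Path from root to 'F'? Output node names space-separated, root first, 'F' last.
Walk down from root: G -> F

Answer: G F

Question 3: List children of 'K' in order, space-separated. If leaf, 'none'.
Answer: none

Derivation:
Node K's children (from adjacency): (leaf)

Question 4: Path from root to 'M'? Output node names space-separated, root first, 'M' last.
Answer: G F A M

Derivation:
Walk down from root: G -> F -> A -> M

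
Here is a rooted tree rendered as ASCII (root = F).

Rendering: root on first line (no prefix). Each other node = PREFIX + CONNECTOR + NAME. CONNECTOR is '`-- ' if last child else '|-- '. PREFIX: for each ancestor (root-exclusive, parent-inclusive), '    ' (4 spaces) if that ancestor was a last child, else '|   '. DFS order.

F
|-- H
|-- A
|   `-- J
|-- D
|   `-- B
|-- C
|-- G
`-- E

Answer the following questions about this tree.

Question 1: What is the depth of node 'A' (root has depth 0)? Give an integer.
Path from root to A: F -> A
Depth = number of edges = 1

Answer: 1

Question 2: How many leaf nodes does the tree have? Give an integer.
Leaves (nodes with no children): B, C, E, G, H, J

Answer: 6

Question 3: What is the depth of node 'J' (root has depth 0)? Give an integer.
Answer: 2

Derivation:
Path from root to J: F -> A -> J
Depth = number of edges = 2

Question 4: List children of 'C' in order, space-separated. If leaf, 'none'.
Answer: none

Derivation:
Node C's children (from adjacency): (leaf)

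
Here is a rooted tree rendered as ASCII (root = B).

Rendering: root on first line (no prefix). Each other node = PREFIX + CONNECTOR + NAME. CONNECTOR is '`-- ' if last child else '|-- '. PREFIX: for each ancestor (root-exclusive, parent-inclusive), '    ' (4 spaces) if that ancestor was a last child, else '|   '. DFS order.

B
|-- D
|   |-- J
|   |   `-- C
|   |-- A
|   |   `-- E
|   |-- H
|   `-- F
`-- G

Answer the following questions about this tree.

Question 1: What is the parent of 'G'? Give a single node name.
Answer: B

Derivation:
Scan adjacency: G appears as child of B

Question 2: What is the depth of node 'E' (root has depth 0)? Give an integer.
Answer: 3

Derivation:
Path from root to E: B -> D -> A -> E
Depth = number of edges = 3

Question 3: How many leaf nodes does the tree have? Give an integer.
Leaves (nodes with no children): C, E, F, G, H

Answer: 5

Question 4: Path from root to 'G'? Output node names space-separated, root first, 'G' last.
Walk down from root: B -> G

Answer: B G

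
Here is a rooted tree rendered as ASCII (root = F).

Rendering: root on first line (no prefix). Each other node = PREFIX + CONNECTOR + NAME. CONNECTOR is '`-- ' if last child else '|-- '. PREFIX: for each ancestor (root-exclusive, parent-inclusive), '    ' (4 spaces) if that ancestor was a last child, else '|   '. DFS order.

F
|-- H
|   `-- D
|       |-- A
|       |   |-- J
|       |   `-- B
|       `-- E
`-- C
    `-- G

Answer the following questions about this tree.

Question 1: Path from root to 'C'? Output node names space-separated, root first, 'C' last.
Answer: F C

Derivation:
Walk down from root: F -> C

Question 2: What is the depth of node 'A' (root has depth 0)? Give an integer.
Answer: 3

Derivation:
Path from root to A: F -> H -> D -> A
Depth = number of edges = 3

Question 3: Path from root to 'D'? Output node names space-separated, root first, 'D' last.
Walk down from root: F -> H -> D

Answer: F H D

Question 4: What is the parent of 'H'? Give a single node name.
Answer: F

Derivation:
Scan adjacency: H appears as child of F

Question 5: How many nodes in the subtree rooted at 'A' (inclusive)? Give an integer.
Subtree rooted at A contains: A, B, J
Count = 3

Answer: 3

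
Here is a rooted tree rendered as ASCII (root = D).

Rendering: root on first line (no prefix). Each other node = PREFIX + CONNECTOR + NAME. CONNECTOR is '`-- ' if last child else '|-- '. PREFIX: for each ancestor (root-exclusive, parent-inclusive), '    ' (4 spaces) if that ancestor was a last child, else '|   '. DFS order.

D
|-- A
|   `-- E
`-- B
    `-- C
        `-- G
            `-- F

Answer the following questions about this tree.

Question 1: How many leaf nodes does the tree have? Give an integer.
Leaves (nodes with no children): E, F

Answer: 2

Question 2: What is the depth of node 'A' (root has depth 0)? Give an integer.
Answer: 1

Derivation:
Path from root to A: D -> A
Depth = number of edges = 1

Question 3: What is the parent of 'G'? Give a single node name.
Answer: C

Derivation:
Scan adjacency: G appears as child of C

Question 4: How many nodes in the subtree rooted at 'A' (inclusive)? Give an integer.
Subtree rooted at A contains: A, E
Count = 2

Answer: 2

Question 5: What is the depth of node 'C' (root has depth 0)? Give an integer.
Answer: 2

Derivation:
Path from root to C: D -> B -> C
Depth = number of edges = 2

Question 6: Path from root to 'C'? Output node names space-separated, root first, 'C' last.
Walk down from root: D -> B -> C

Answer: D B C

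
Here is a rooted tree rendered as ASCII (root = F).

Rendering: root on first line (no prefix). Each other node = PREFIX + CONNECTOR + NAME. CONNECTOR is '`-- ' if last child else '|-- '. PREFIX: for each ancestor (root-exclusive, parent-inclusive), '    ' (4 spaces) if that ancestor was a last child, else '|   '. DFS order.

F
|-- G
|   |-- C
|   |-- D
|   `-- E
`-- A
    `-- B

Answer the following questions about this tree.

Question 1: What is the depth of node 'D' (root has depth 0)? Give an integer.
Answer: 2

Derivation:
Path from root to D: F -> G -> D
Depth = number of edges = 2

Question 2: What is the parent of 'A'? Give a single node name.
Scan adjacency: A appears as child of F

Answer: F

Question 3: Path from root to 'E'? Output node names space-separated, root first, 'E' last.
Walk down from root: F -> G -> E

Answer: F G E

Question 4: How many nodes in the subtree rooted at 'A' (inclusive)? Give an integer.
Subtree rooted at A contains: A, B
Count = 2

Answer: 2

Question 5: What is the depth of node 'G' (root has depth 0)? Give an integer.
Path from root to G: F -> G
Depth = number of edges = 1

Answer: 1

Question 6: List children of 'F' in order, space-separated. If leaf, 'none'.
Answer: G A

Derivation:
Node F's children (from adjacency): G, A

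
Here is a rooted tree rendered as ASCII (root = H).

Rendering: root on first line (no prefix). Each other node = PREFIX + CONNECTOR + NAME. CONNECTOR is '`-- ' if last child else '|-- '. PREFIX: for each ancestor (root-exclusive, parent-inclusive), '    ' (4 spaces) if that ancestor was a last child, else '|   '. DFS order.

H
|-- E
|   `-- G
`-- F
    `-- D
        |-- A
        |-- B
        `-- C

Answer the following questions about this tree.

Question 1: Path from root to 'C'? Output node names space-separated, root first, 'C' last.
Walk down from root: H -> F -> D -> C

Answer: H F D C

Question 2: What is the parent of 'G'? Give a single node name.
Answer: E

Derivation:
Scan adjacency: G appears as child of E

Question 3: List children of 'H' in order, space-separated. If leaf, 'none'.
Answer: E F

Derivation:
Node H's children (from adjacency): E, F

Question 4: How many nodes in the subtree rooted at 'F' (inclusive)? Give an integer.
Answer: 5

Derivation:
Subtree rooted at F contains: A, B, C, D, F
Count = 5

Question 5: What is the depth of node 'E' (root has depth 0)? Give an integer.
Answer: 1

Derivation:
Path from root to E: H -> E
Depth = number of edges = 1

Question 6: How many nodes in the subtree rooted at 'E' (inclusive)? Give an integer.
Subtree rooted at E contains: E, G
Count = 2

Answer: 2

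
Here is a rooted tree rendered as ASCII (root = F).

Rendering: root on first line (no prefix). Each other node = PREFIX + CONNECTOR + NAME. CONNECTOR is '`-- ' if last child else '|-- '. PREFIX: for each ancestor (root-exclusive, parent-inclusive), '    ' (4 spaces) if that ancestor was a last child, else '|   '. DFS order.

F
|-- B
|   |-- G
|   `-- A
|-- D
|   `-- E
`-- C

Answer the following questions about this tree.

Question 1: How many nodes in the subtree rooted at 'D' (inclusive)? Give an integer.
Answer: 2

Derivation:
Subtree rooted at D contains: D, E
Count = 2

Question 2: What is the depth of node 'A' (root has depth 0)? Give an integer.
Answer: 2

Derivation:
Path from root to A: F -> B -> A
Depth = number of edges = 2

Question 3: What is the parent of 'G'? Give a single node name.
Answer: B

Derivation:
Scan adjacency: G appears as child of B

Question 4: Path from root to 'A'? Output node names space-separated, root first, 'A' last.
Walk down from root: F -> B -> A

Answer: F B A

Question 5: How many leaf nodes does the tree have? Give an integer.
Answer: 4

Derivation:
Leaves (nodes with no children): A, C, E, G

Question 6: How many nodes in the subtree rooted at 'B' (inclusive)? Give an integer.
Answer: 3

Derivation:
Subtree rooted at B contains: A, B, G
Count = 3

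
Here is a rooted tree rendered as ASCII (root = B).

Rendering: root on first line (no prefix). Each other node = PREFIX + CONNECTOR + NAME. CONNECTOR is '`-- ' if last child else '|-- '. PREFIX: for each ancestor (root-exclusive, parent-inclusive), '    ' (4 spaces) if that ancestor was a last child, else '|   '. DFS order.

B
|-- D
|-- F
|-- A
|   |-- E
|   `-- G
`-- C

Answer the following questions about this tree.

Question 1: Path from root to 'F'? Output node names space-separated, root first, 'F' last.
Walk down from root: B -> F

Answer: B F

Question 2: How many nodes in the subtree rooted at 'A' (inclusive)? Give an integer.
Subtree rooted at A contains: A, E, G
Count = 3

Answer: 3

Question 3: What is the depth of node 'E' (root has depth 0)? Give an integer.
Path from root to E: B -> A -> E
Depth = number of edges = 2

Answer: 2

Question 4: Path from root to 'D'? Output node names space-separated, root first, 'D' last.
Walk down from root: B -> D

Answer: B D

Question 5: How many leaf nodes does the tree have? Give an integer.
Leaves (nodes with no children): C, D, E, F, G

Answer: 5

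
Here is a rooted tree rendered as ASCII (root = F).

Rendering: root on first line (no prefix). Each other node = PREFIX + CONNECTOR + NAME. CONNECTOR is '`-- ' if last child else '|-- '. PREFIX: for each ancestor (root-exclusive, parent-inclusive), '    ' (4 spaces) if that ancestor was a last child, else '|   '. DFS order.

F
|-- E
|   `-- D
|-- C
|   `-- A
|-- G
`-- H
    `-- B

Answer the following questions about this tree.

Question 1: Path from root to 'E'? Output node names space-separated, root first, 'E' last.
Walk down from root: F -> E

Answer: F E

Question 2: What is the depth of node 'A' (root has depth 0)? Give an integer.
Answer: 2

Derivation:
Path from root to A: F -> C -> A
Depth = number of edges = 2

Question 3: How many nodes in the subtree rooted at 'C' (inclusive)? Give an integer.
Subtree rooted at C contains: A, C
Count = 2

Answer: 2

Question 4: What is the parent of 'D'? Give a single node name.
Scan adjacency: D appears as child of E

Answer: E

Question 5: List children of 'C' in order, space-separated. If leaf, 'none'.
Answer: A

Derivation:
Node C's children (from adjacency): A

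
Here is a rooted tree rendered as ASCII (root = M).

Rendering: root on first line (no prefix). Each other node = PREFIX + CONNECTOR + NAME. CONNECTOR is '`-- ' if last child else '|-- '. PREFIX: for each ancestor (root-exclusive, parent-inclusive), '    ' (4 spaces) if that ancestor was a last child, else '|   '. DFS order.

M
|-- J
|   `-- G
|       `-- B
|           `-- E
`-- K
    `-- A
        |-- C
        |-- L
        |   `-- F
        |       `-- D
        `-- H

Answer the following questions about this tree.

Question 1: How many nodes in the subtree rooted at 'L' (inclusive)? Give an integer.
Subtree rooted at L contains: D, F, L
Count = 3

Answer: 3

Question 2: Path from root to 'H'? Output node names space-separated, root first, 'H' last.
Walk down from root: M -> K -> A -> H

Answer: M K A H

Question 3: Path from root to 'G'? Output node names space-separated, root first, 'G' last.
Answer: M J G

Derivation:
Walk down from root: M -> J -> G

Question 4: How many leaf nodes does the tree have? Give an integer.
Answer: 4

Derivation:
Leaves (nodes with no children): C, D, E, H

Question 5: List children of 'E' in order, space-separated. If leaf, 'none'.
Answer: none

Derivation:
Node E's children (from adjacency): (leaf)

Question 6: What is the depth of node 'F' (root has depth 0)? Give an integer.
Answer: 4

Derivation:
Path from root to F: M -> K -> A -> L -> F
Depth = number of edges = 4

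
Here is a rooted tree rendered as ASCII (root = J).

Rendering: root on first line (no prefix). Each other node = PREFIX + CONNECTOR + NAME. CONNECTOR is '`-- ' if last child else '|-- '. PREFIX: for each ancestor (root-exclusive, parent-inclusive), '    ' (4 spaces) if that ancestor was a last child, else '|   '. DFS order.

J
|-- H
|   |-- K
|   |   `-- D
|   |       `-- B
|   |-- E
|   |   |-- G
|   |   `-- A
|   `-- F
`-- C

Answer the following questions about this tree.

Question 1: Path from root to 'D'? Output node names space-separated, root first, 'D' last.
Walk down from root: J -> H -> K -> D

Answer: J H K D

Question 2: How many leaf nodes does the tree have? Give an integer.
Leaves (nodes with no children): A, B, C, F, G

Answer: 5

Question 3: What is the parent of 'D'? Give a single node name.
Scan adjacency: D appears as child of K

Answer: K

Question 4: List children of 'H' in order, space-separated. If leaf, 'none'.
Answer: K E F

Derivation:
Node H's children (from adjacency): K, E, F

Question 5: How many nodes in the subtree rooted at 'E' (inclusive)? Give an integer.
Answer: 3

Derivation:
Subtree rooted at E contains: A, E, G
Count = 3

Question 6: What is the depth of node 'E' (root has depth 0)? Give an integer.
Path from root to E: J -> H -> E
Depth = number of edges = 2

Answer: 2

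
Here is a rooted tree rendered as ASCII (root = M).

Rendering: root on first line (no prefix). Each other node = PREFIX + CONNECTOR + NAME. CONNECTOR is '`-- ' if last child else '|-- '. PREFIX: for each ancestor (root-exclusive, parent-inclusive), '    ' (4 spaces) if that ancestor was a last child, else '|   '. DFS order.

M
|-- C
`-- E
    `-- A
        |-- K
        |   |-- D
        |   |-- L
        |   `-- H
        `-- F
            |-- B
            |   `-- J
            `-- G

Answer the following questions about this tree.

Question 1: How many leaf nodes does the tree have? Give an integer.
Leaves (nodes with no children): C, D, G, H, J, L

Answer: 6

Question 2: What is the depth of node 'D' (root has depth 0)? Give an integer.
Path from root to D: M -> E -> A -> K -> D
Depth = number of edges = 4

Answer: 4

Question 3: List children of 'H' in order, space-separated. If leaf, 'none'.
Node H's children (from adjacency): (leaf)

Answer: none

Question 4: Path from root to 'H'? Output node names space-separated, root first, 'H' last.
Walk down from root: M -> E -> A -> K -> H

Answer: M E A K H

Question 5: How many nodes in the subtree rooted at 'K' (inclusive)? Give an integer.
Answer: 4

Derivation:
Subtree rooted at K contains: D, H, K, L
Count = 4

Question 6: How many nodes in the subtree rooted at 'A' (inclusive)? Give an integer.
Answer: 9

Derivation:
Subtree rooted at A contains: A, B, D, F, G, H, J, K, L
Count = 9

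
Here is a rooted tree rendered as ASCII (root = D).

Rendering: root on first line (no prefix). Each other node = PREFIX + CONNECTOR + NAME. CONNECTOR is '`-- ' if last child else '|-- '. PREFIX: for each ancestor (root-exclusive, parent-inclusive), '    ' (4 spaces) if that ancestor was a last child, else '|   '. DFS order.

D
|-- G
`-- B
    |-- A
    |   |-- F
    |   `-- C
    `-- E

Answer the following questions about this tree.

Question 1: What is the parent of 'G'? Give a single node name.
Scan adjacency: G appears as child of D

Answer: D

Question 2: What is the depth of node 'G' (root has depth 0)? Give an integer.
Answer: 1

Derivation:
Path from root to G: D -> G
Depth = number of edges = 1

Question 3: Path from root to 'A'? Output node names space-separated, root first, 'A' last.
Answer: D B A

Derivation:
Walk down from root: D -> B -> A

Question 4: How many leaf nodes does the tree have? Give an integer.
Leaves (nodes with no children): C, E, F, G

Answer: 4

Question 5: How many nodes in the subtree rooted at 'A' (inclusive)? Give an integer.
Subtree rooted at A contains: A, C, F
Count = 3

Answer: 3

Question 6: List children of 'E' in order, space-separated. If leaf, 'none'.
Node E's children (from adjacency): (leaf)

Answer: none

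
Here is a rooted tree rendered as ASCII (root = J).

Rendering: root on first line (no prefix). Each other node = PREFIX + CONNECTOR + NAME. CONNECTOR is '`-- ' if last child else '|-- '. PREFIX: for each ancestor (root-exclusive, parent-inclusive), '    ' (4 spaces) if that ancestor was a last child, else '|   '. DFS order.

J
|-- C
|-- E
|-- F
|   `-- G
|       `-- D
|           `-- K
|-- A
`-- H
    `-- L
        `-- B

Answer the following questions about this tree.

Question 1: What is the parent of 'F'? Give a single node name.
Scan adjacency: F appears as child of J

Answer: J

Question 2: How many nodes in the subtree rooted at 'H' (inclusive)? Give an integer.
Subtree rooted at H contains: B, H, L
Count = 3

Answer: 3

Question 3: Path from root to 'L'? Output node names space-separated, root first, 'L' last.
Answer: J H L

Derivation:
Walk down from root: J -> H -> L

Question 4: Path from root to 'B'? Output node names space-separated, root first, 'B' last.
Answer: J H L B

Derivation:
Walk down from root: J -> H -> L -> B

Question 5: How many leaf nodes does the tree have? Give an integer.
Leaves (nodes with no children): A, B, C, E, K

Answer: 5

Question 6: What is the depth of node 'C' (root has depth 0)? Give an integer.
Path from root to C: J -> C
Depth = number of edges = 1

Answer: 1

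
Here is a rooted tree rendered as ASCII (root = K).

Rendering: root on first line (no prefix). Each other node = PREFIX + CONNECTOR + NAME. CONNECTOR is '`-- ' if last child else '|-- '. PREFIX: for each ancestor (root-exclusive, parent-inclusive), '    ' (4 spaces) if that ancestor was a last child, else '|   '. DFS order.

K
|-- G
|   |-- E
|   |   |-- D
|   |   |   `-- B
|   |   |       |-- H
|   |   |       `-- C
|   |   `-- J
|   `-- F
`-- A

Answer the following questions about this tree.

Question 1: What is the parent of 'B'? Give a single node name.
Scan adjacency: B appears as child of D

Answer: D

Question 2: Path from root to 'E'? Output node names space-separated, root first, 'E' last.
Answer: K G E

Derivation:
Walk down from root: K -> G -> E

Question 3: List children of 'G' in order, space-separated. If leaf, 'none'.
Answer: E F

Derivation:
Node G's children (from adjacency): E, F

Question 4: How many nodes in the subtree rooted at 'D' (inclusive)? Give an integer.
Answer: 4

Derivation:
Subtree rooted at D contains: B, C, D, H
Count = 4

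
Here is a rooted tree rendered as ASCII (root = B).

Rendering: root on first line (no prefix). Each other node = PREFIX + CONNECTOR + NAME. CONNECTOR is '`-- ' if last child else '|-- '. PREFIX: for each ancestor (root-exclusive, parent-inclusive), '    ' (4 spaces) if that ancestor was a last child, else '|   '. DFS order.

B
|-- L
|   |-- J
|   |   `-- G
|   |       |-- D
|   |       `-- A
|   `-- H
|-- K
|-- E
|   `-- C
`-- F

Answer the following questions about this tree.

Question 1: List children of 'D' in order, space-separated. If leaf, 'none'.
Node D's children (from adjacency): (leaf)

Answer: none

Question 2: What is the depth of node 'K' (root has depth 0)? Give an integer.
Answer: 1

Derivation:
Path from root to K: B -> K
Depth = number of edges = 1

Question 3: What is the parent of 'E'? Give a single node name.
Scan adjacency: E appears as child of B

Answer: B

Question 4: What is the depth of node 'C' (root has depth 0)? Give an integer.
Answer: 2

Derivation:
Path from root to C: B -> E -> C
Depth = number of edges = 2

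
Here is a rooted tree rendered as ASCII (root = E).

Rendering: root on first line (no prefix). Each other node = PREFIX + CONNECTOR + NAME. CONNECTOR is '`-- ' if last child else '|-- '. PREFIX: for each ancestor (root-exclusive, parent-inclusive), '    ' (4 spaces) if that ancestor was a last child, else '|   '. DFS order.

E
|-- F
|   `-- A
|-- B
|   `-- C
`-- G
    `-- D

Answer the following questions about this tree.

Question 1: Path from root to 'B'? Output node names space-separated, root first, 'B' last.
Answer: E B

Derivation:
Walk down from root: E -> B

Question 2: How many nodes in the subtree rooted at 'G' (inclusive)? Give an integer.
Answer: 2

Derivation:
Subtree rooted at G contains: D, G
Count = 2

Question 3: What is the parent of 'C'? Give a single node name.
Scan adjacency: C appears as child of B

Answer: B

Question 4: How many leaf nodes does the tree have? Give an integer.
Answer: 3

Derivation:
Leaves (nodes with no children): A, C, D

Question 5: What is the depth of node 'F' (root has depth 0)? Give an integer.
Answer: 1

Derivation:
Path from root to F: E -> F
Depth = number of edges = 1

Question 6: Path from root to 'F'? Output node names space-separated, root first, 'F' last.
Walk down from root: E -> F

Answer: E F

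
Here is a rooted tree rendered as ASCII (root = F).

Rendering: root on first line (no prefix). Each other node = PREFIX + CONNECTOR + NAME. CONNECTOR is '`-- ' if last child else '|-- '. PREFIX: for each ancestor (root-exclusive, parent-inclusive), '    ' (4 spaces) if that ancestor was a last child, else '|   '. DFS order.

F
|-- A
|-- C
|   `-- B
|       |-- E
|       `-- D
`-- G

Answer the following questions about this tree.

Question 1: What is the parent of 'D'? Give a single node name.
Answer: B

Derivation:
Scan adjacency: D appears as child of B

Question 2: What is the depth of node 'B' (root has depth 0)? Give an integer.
Answer: 2

Derivation:
Path from root to B: F -> C -> B
Depth = number of edges = 2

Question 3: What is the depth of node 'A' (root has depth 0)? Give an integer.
Path from root to A: F -> A
Depth = number of edges = 1

Answer: 1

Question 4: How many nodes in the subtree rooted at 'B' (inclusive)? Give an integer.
Subtree rooted at B contains: B, D, E
Count = 3

Answer: 3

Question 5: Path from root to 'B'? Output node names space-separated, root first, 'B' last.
Walk down from root: F -> C -> B

Answer: F C B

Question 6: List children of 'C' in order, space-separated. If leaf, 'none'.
Answer: B

Derivation:
Node C's children (from adjacency): B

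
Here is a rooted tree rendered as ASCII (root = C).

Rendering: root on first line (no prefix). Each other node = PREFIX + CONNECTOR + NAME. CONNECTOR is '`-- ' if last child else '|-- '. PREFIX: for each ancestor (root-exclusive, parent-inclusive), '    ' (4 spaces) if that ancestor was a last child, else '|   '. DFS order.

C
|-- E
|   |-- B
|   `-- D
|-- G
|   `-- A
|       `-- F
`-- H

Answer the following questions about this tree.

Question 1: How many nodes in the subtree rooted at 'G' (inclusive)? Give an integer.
Subtree rooted at G contains: A, F, G
Count = 3

Answer: 3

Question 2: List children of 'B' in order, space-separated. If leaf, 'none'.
Answer: none

Derivation:
Node B's children (from adjacency): (leaf)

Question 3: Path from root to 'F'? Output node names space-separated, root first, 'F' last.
Walk down from root: C -> G -> A -> F

Answer: C G A F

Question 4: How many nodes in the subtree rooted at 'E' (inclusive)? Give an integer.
Subtree rooted at E contains: B, D, E
Count = 3

Answer: 3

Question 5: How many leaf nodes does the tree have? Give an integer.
Answer: 4

Derivation:
Leaves (nodes with no children): B, D, F, H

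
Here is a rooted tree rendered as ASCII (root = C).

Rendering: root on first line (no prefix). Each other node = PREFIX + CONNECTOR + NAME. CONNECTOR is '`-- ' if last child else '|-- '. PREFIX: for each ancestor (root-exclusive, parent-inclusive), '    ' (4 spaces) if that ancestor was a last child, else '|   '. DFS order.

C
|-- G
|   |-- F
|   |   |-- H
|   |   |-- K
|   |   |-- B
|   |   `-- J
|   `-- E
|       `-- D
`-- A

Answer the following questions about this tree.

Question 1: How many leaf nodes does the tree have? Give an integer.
Answer: 6

Derivation:
Leaves (nodes with no children): A, B, D, H, J, K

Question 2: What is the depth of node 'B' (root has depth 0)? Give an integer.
Path from root to B: C -> G -> F -> B
Depth = number of edges = 3

Answer: 3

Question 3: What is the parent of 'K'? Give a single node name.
Scan adjacency: K appears as child of F

Answer: F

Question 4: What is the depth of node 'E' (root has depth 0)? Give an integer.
Answer: 2

Derivation:
Path from root to E: C -> G -> E
Depth = number of edges = 2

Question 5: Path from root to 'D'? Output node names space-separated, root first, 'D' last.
Walk down from root: C -> G -> E -> D

Answer: C G E D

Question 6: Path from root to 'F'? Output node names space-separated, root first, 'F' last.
Walk down from root: C -> G -> F

Answer: C G F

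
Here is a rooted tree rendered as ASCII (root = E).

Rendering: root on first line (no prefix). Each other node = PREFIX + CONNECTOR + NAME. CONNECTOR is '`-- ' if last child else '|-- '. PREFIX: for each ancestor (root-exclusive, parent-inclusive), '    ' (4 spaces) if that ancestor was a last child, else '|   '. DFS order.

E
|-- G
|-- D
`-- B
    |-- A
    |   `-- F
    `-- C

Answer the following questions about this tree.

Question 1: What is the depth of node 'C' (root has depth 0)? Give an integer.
Answer: 2

Derivation:
Path from root to C: E -> B -> C
Depth = number of edges = 2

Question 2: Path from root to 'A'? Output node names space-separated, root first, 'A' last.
Walk down from root: E -> B -> A

Answer: E B A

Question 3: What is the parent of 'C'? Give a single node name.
Scan adjacency: C appears as child of B

Answer: B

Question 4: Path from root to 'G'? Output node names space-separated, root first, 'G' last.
Answer: E G

Derivation:
Walk down from root: E -> G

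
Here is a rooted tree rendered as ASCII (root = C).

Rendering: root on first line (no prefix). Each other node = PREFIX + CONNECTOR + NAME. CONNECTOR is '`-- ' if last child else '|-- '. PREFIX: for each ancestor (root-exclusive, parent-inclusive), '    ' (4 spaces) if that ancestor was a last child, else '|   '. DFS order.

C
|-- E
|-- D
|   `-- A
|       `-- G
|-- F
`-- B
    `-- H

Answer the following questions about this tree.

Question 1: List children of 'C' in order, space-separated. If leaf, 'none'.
Node C's children (from adjacency): E, D, F, B

Answer: E D F B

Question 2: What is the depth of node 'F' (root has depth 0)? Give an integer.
Path from root to F: C -> F
Depth = number of edges = 1

Answer: 1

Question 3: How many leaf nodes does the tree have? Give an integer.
Answer: 4

Derivation:
Leaves (nodes with no children): E, F, G, H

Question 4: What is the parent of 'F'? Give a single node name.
Scan adjacency: F appears as child of C

Answer: C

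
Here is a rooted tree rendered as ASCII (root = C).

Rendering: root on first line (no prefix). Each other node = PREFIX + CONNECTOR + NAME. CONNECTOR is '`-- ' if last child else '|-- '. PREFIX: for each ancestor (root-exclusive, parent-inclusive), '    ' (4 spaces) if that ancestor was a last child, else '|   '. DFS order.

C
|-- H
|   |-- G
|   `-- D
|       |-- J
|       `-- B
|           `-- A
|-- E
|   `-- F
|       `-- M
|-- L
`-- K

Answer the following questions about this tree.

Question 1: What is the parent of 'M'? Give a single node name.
Scan adjacency: M appears as child of F

Answer: F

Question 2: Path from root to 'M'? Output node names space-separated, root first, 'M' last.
Answer: C E F M

Derivation:
Walk down from root: C -> E -> F -> M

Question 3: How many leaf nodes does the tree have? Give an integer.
Answer: 6

Derivation:
Leaves (nodes with no children): A, G, J, K, L, M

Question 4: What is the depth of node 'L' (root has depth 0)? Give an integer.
Path from root to L: C -> L
Depth = number of edges = 1

Answer: 1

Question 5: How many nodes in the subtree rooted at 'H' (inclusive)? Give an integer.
Answer: 6

Derivation:
Subtree rooted at H contains: A, B, D, G, H, J
Count = 6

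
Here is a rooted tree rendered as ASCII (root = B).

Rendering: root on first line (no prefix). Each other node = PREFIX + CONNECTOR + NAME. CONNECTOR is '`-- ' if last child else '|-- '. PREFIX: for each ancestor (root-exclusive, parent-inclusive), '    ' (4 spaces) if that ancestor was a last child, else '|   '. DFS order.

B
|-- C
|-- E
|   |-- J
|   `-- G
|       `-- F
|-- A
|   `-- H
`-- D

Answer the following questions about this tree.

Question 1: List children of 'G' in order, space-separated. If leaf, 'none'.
Answer: F

Derivation:
Node G's children (from adjacency): F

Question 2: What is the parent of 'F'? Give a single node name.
Scan adjacency: F appears as child of G

Answer: G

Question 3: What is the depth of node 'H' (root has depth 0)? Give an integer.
Answer: 2

Derivation:
Path from root to H: B -> A -> H
Depth = number of edges = 2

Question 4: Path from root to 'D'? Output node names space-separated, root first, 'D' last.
Walk down from root: B -> D

Answer: B D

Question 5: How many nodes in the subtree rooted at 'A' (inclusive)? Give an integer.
Answer: 2

Derivation:
Subtree rooted at A contains: A, H
Count = 2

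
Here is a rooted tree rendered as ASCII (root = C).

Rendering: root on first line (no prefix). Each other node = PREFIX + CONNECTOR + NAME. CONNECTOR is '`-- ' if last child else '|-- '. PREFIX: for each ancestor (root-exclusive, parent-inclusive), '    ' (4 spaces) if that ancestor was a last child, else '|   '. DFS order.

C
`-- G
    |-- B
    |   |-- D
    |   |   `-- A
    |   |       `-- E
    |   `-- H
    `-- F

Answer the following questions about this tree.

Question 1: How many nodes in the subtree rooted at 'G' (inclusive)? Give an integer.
Answer: 7

Derivation:
Subtree rooted at G contains: A, B, D, E, F, G, H
Count = 7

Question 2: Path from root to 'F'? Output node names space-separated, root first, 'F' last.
Answer: C G F

Derivation:
Walk down from root: C -> G -> F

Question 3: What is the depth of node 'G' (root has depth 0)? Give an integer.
Answer: 1

Derivation:
Path from root to G: C -> G
Depth = number of edges = 1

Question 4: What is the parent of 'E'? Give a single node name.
Answer: A

Derivation:
Scan adjacency: E appears as child of A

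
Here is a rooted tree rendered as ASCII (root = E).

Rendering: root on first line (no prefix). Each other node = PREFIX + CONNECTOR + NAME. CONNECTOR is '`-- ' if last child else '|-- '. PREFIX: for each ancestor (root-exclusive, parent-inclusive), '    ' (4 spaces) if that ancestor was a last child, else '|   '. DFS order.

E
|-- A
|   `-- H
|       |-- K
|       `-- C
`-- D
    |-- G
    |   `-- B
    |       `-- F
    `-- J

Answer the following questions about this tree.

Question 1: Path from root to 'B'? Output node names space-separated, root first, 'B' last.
Walk down from root: E -> D -> G -> B

Answer: E D G B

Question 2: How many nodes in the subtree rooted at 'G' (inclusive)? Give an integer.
Answer: 3

Derivation:
Subtree rooted at G contains: B, F, G
Count = 3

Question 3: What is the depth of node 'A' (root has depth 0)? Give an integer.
Answer: 1

Derivation:
Path from root to A: E -> A
Depth = number of edges = 1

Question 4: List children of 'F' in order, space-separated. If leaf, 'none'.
Answer: none

Derivation:
Node F's children (from adjacency): (leaf)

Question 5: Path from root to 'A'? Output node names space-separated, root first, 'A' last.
Answer: E A

Derivation:
Walk down from root: E -> A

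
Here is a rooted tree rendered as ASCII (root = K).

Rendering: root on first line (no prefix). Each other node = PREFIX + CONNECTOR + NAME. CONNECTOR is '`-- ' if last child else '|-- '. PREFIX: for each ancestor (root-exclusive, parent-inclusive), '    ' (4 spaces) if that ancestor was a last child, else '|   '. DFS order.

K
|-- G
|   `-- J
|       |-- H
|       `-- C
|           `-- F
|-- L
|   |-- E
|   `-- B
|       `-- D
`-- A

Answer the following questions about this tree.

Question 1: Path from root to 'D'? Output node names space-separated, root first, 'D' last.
Walk down from root: K -> L -> B -> D

Answer: K L B D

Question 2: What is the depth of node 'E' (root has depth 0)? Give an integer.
Answer: 2

Derivation:
Path from root to E: K -> L -> E
Depth = number of edges = 2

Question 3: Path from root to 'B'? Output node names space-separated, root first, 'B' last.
Answer: K L B

Derivation:
Walk down from root: K -> L -> B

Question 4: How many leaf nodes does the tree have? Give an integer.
Leaves (nodes with no children): A, D, E, F, H

Answer: 5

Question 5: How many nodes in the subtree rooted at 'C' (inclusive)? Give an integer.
Answer: 2

Derivation:
Subtree rooted at C contains: C, F
Count = 2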